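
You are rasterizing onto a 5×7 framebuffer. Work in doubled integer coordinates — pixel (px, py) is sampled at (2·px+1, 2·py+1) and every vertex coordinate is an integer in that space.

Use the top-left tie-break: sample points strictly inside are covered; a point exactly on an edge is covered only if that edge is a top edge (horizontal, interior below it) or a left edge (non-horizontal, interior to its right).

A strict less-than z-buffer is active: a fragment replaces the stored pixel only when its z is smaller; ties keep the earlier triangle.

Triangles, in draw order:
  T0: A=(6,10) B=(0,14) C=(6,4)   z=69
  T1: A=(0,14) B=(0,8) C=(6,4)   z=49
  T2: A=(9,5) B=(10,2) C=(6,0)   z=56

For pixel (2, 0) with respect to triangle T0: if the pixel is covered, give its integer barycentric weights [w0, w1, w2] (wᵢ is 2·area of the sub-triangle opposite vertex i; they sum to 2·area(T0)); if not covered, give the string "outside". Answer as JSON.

T0:
  2·area = 36
  edge (6, 10)→(0, 14): d=(-6,4) right/bottom  bias=-1
  edge (0, 14)→(6, 4): d=(6,-10) top-left  bias=+0
  edge (6, 4)→(6, 10): d=(0,6) right/bottom  bias=-1
    (2,3)@(5, 7): e=[22,8,6] → #
    (3,3)@(7, 7): e=[14,28,-6] → ·
    (1,4)@(3, 9): e=[18,0,18] → #  [on edge]
    (3,4)@(7, 9): e=[2,40,-6] → ·
    (1,5)@(3, 11): e=[6,12,18] → #
    (2,5)@(5, 11): e=[-2,32,6] → ·
    (0,6)@(1, 13): e=[2,4,30] → #
    (1,6)@(3, 13): e=[-6,24,18] → ·
  covered (5 px):
    · · · · ·
    · · · · ·
    · · · · ·
    · · # · ·
    · # # · ·
    · # · · ·
    # · · · ·
T1:
  2·area = 36
  edge (0, 14)→(0, 8): d=(0,-6) top-left  bias=+0
  edge (0, 8)→(6, 4): d=(6,-4) top-left  bias=+0
  edge (6, 4)→(0, 14): d=(-6,10) right/bottom  bias=-1
    (2,2)@(5, 5): e=[30,2,4] → #
    (3,2)@(7, 5): e=[42,10,-16] → ·
    (1,3)@(3, 7): e=[18,6,12] → #
    (2,3)@(5, 7): e=[30,14,-8] → ·
    (0,4)@(1, 9): e=[6,10,20] → #
    (1,4)@(3, 9): e=[18,18,0] → ·  [on edge]
    (0,5)@(1, 11): e=[6,22,8] → #
    (1,5)@(3, 11): e=[18,30,-12] → ·
    (0,6)@(1, 13): e=[6,34,-4] → ·
  covered (4 px):
    · · · · ·
    · · · · ·
    · · # · ·
    · # · · ·
    # · · · ·
    # · · · ·
    · · · · ·
T2:
  2·area = 14  (B↔C swapped to make it positive)
  edge (9, 5)→(6, 0): d=(-3,-5) top-left  bias=+0
  edge (6, 0)→(10, 2): d=(4,2) right/bottom  bias=-1
  edge (10, 2)→(9, 5): d=(-1,3) right/bottom  bias=-1
    (3,0)@(7, 1): e=[2,2,10] → #
    (4,0)@(9, 1): e=[12,-2,4] → ·
    (3,1)@(7, 3): e=[-4,10,8] → ·
    (4,1)@(9, 3): e=[6,6,2] → #
    (4,2)@(9, 5): e=[0,14,0] → ·  [on edge]
    (3,5)@(7, 11): e=[-28,42,0] → ·  [on edge]
  covered (2 px):
    · · · # ·
    · · · · #
    · · · · ·
    · · · · ·
    · · · · ·
    · · · · ·
    · · · · ·

Result: "outside"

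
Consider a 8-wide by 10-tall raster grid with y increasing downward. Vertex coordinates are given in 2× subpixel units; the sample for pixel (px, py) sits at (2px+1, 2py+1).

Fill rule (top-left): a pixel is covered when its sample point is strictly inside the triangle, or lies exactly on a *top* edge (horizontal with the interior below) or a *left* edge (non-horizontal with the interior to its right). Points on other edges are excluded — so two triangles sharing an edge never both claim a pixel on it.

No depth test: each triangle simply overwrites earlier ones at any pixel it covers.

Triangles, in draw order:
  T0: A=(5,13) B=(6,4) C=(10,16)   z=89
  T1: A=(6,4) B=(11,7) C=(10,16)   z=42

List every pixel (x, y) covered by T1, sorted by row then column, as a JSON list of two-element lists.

T0:
  2·area = 48
  edge (5, 13)→(6, 4): d=(1,-9) top-left  bias=+0
  edge (6, 4)→(10, 16): d=(4,12) right/bottom  bias=-1
  edge (10, 16)→(5, 13): d=(-5,-3) top-left  bias=+0
    (2,0)@(5, 1): e=[-12,0,60] → ·  [on edge]
    (3,3)@(7, 7): e=[12,0,36] → ·  [on edge]
    (3,4)@(7, 9): e=[14,8,26] → #
    (4,4)@(9, 9): e=[32,-16,32] → ·
    (3,5)@(7, 11): e=[16,16,16] → #
    (4,5)@(9, 11): e=[34,-8,22] → ·
    (2,6)@(5, 13): e=[0,48,0] → #  [on edge]
    (4,6)@(9, 13): e=[36,0,12] → ·  [on edge]
    (2,7)@(5, 15): e=[2,56,-10] → ·
    (3,7)@(7, 15): e=[20,32,-4] → ·
    (4,7)@(9, 15): e=[38,8,2] → #
    (5,7)@(11, 15): e=[56,-16,8] → ·
    (5,9)@(11, 19): e=[60,0,-12] → ·  [on edge]
    (7,9)@(15, 19): e=[96,-48,0] → ·  [on edge]
  covered (5 px):
    · · · · · · · ·
    · · · · · · · ·
    · · · · · · · ·
    · · · · · · · ·
    · · · # · · · ·
    · · · # · · · ·
    · · # # · · · ·
    · · · · # · · ·
    · · · · · · · ·
    · · · · · · · ·
T1:
  2·area = 48
  edge (6, 4)→(11, 7): d=(5,3) right/bottom  bias=-1
  edge (11, 7)→(10, 16): d=(-1,9) right/bottom  bias=-1
  edge (10, 16)→(6, 4): d=(-4,-12) top-left  bias=+0
    (0,0)@(1, 1): e=[0,96,-48] → ·  [on edge]
    (2,0)@(5, 1): e=[-12,60,0] → ·  [on edge]
    (3,2)@(7, 5): e=[2,38,8] → #
    (4,2)@(9, 5): e=[-4,20,32] → ·
    (3,3)@(7, 7): e=[12,36,0] → #  [on edge]
    (4,3)@(9, 7): e=[6,18,24] → #
    (5,3)@(11, 7): e=[0,0,48] → ·  [on edge]
    (3,4)@(7, 9): e=[22,34,-8] → ·
    (4,4)@(9, 9): e=[16,16,16] → #
    (5,4)@(11, 9): e=[10,-2,40] → ·
    (4,5)@(9, 11): e=[26,14,8] → #
    (5,5)@(11, 11): e=[20,-4,32] → ·
    (4,6)@(9, 13): e=[36,12,0] → #  [on edge]
    (5,9)@(11, 19): e=[60,-12,0] → ·  [on edge]
  covered (6 px):
    · · · · · · · ·
    · · · · · · · ·
    · · · # · · · ·
    · · · # # · · ·
    · · · · # · · ·
    · · · · # · · ·
    · · · · # · · ·
    · · · · · · · ·
    · · · · · · · ·
    · · · · · · · ·

Final: [[3,2],[3,3],[4,3],[4,4],[4,5],[4,6]]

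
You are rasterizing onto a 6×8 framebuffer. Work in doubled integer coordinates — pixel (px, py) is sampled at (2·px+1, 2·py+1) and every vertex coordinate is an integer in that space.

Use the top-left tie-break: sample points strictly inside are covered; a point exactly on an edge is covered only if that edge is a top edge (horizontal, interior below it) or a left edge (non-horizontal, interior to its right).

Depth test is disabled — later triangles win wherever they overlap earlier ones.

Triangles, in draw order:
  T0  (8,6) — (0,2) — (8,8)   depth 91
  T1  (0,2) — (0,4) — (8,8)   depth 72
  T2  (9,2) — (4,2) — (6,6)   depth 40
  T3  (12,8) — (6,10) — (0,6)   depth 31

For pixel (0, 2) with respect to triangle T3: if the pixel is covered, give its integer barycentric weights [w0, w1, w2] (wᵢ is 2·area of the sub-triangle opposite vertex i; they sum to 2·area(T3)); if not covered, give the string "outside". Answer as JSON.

T0:
  2·area = 16  (B↔C swapped to make it positive)
  edge (8, 6)→(8, 8): d=(0,2) right/bottom  bias=-1
  edge (8, 8)→(0, 2): d=(-8,-6) top-left  bias=+0
  edge (0, 2)→(8, 6): d=(8,4) right/bottom  bias=-1
    (2,2)@(5, 5): e=[6,6,4] → X
    (3,2)@(7, 5): e=[2,18,-4] → .
    (2,3)@(5, 7): e=[6,-10,20] → .
    (3,3)@(7, 7): e=[2,2,12] → X
    (4,3)@(9, 7): e=[-2,14,4] → .
    (3,4)@(7, 9): e=[2,-14,28] → .
  covered (2 px):
    . . . . . .
    . . . . . .
    . . X . . .
    . . . X . .
    . . . . . .
    . . . . . .
    . . . . . .
    . . . . . .
T1:
  2·area = 16  (B↔C swapped to make it positive)
  edge (0, 2)→(8, 8): d=(8,6) right/bottom  bias=-1
  edge (8, 8)→(0, 4): d=(-8,-4) top-left  bias=+0
  edge (0, 4)→(0, 2): d=(0,-2) top-left  bias=+0
    (0,1)@(1, 3): e=[2,12,2] → X
    (1,1)@(3, 3): e=[-10,20,6] → .
    (0,2)@(1, 5): e=[18,-4,2] → .
    (1,2)@(3, 5): e=[6,4,6] → X
    (2,2)@(5, 5): e=[-6,12,10] → .
    (1,3)@(3, 7): e=[22,-12,6] → .
  covered (2 px):
    . . . . . .
    X . . . . .
    . X . . . .
    . . . . . .
    . . . . . .
    . . . . . .
    . . . . . .
    . . . . . .
T2:
  2·area = 20  (B↔C swapped to make it positive)
  edge (9, 2)→(6, 6): d=(-3,4) right/bottom  bias=-1
  edge (6, 6)→(4, 2): d=(-2,-4) top-left  bias=+0
  edge (4, 2)→(9, 2): d=(5,0) top-left  bias=+0
    (2,1)@(5, 3): e=[13,2,5] → X
    (3,1)@(7, 3): e=[5,10,5] → X
    (4,1)@(9, 3): e=[-3,18,5] → .
    (2,2)@(5, 5): e=[7,-2,15] → .
    (3,2)@(7, 5): e=[-1,6,15] → .
  covered (2 px):
    . . . . . .
    . . X X . .
    . . . . . .
    . . . . . .
    . . . . . .
    . . . . . .
    . . . . . .
    . . . . . .
T3:
  2·area = 36
  edge (12, 8)→(6, 10): d=(-6,2) right/bottom  bias=-1
  edge (6, 10)→(0, 6): d=(-6,-4) top-left  bias=+0
  edge (0, 6)→(12, 8): d=(12,2) right/bottom  bias=-1
    (1,3)@(3, 7): e=[24,6,6] → X
    (2,3)@(5, 7): e=[20,14,2] → X
    (3,3)@(7, 7): e=[16,22,-2] → .
    (1,4)@(3, 9): e=[12,-6,30] → .
    (2,4)@(5, 9): e=[8,2,26] → X
    (3,4)@(7, 9): e=[4,10,22] → X
    (4,4)@(9, 9): e=[0,18,18] → .  [on edge]
    (1,5)@(3, 11): e=[0,-18,54] → .  [on edge]
    (2,5)@(5, 11): e=[-4,-10,50] → .
    (3,5)@(7, 11): e=[-8,-2,46] → .
  covered (4 px):
    . . . . . .
    . . . . . .
    . . . . . .
    . X X . . .
    . . X X . .
    . . . . . .
    . . . . . .
    . . . . . .

Result: "outside"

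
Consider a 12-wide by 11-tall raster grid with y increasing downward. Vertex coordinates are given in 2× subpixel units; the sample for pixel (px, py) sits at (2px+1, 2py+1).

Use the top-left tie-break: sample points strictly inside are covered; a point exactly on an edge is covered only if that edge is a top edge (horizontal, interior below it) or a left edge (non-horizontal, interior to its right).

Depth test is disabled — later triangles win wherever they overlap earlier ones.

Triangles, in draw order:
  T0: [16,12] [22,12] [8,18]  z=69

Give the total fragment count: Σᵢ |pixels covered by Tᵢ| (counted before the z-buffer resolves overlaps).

T0:
  2·area = 36
  edge (16, 12)→(22, 12): d=(6,0) top-left  bias=+0
  edge (22, 12)→(8, 18): d=(-14,6) right/bottom  bias=-1
  edge (8, 18)→(16, 12): d=(8,-6) top-left  bias=+0
    (7,6)@(15, 13): e=[6,28,2] → X
    (8,6)@(17, 13): e=[6,16,14] → X
    (9,6)@(19, 13): e=[6,4,26] → X
    (10,6)@(21, 13): e=[6,-8,38] → .
    (6,7)@(13, 15): e=[18,12,6] → X
    (7,7)@(15, 15): e=[18,0,18] → .  [on edge]
    (8,7)@(17, 15): e=[18,-12,30] → .
    (9,7)@(19, 15): e=[18,-24,42] → .
    (6,8)@(13, 17): e=[30,-16,22] → .
    (0,10)@(1, 21): e=[54,0,-18] → .  [on edge]
  covered (4 px):
    . . . . . . . . . . . .
    . . . . . . . . . . . .
    . . . . . . . . . . . .
    . . . . . . . . . . . .
    . . . . . . . . . . . .
    . . . . . . . . . . . .
    . . . . . . . X X X . .
    . . . . . . X . . . . .
    . . . . . . . . . . . .
    . . . . . . . . . . . .
    . . . . . . . . . . . .

Result: 4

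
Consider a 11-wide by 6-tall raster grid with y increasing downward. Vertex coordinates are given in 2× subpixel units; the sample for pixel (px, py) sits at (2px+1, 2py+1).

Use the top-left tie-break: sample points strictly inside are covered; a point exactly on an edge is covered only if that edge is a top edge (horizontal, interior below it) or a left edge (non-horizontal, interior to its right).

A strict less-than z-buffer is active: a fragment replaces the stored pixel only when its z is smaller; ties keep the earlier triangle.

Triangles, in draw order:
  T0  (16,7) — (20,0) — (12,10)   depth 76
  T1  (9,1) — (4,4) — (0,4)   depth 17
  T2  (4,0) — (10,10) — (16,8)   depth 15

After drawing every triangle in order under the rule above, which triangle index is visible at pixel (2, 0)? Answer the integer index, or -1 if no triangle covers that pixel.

T0:
  2·area = 16  (B↔C swapped to make it positive)
  edge (16, 7)→(12, 10): d=(-4,3) right/bottom  bias=-1
  edge (12, 10)→(20, 0): d=(8,-10) top-left  bias=+0
  edge (20, 0)→(16, 7): d=(-4,7) right/bottom  bias=-1
    (8,2)@(17, 5): e=[5,10,1] → #
    (9,2)@(19, 5): e=[-1,30,-13] → ·
    (7,3)@(15, 7): e=[3,6,7] → #
    (8,3)@(17, 7): e=[-3,26,-7] → ·
    (6,4)@(13, 9): e=[1,2,13] → #
    (7,4)@(15, 9): e=[-5,22,-1] → ·
    (6,5)@(13, 11): e=[-7,18,5] → ·
  covered (3 px):
    · · · · · · · · · · ·
    · · · · · · · · · · ·
    · · · · · · · · # · ·
    · · · · · · · # · · ·
    · · · · · · # · · · ·
    · · · · · · · · · · ·
T1:
  2·area = 12
  edge (9, 1)→(4, 4): d=(-5,3) right/bottom  bias=-1
  edge (4, 4)→(0, 4): d=(-4,0) right/bottom  bias=-1
  edge (0, 4)→(9, 1): d=(9,-3) top-left  bias=+0
    (4,0)@(9, 1): e=[0,12,0] → ·  [on edge]
    (1,1)@(3, 3): e=[8,4,0] → #  [on edge]
    (2,1)@(5, 3): e=[2,4,6] → #
    (3,1)@(7, 3): e=[-4,4,12] → ·
    (1,2)@(3, 5): e=[-2,-4,18] → ·
    (2,2)@(5, 5): e=[-8,-4,24] → ·
  covered (2 px):
    · · · · · · · · · · ·
    · # # · · · · · · · ·
    · · · · · · · · · · ·
    · · · · · · · · · · ·
    · · · · · · · · · · ·
    · · · · · · · · · · ·
T2:
  2·area = 72  (B↔C swapped to make it positive)
  edge (4, 0)→(16, 8): d=(12,8) right/bottom  bias=-1
  edge (16, 8)→(10, 10): d=(-6,2) right/bottom  bias=-1
  edge (10, 10)→(4, 0): d=(-6,-10) top-left  bias=+0
    (2,0)@(5, 1): e=[4,64,4] → #
    (3,0)@(7, 1): e=[-12,60,24] → ·
    (2,1)@(5, 3): e=[28,52,-8] → ·
    (3,1)@(7, 3): e=[12,48,12] → #
    (4,1)@(9, 3): e=[-4,44,32] → ·
    (3,2)@(7, 5): e=[36,36,0] → #  [on edge]
    (4,2)@(9, 5): e=[20,32,20] → #
    (5,2)@(11, 5): e=[4,28,40] → #
    (6,2)@(13, 5): e=[-12,24,60] → ·
    (3,3)@(7, 7): e=[60,24,-12] → ·
    (4,3)@(9, 7): e=[44,20,8] → #
    (6,3)@(13, 7): e=[12,12,48] → #
    (9,3)@(19, 7): e=[-36,0,108] → ·  [on edge]
    (6,4)@(13, 9): e=[36,0,36] → ·  [on edge]
    (3,5)@(7, 11): e=[108,0,-36] → ·  [on edge]
  covered (9 px):
    · · # · · · · · · · ·
    · · · # · · · · · · ·
    · · · # # # · · · · ·
    · · · · # # # · · · ·
    · · · · · # · · · · ·
    · · · · · · · · · · ·

Z-buffer (winner per pixel, '.' = empty):
  . . 2 . . . . . . . .
  . 1 1 2 . . . . . . .
  . . . 2 2 2 . . 0 . .
  . . . . 2 2 2 0 . . .
  . . . . . 2 0 . . . .
  . . . . . . . . . . .

Result: 2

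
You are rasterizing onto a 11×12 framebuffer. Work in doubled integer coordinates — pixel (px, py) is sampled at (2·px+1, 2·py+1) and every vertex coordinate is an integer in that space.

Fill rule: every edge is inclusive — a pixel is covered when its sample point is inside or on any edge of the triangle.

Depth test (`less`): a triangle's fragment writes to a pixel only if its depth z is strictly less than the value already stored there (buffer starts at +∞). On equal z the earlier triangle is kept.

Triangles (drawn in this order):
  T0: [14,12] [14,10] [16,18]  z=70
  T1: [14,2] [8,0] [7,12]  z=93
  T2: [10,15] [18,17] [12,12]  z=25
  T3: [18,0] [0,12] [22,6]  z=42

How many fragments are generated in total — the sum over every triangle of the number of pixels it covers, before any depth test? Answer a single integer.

T0:
  2·area = 4
  edge (14, 12)→(14, 10): d=(0,-2) inclusive
  edge (14, 10)→(16, 18): d=(2,8) inclusive
  edge (16, 18)→(14, 12): d=(-2,-6) inclusive
    (5,1)@(11, 3): e=[-6,10,0] → ·  [on edge]
    (6,4)@(13, 9): e=[-2,6,0] → ·  [on edge]
    (7,7)@(15, 15): e=[2,2,0] → #  [on edge]
    (8,7)@(17, 15): e=[6,-14,12] → ·
    (7,8)@(15, 17): e=[2,6,-4] → ·
    (8,10)@(17, 21): e=[6,-2,0] → ·  [on edge]
  covered (1 px):
    · · · · · · · · · · ·
    · · · · · · · · · · ·
    · · · · · · · · · · ·
    · · · · · · · · · · ·
    · · · · · · · · · · ·
    · · · · · · · · · · ·
    · · · · · · · · · · ·
    · · · · · · · # · · ·
    · · · · · · · · · · ·
    · · · · · · · · · · ·
    · · · · · · · · · · ·
    · · · · · · · · · · ·
T1:
  2·area = 74  (B↔C swapped to make it positive)
  edge (14, 2)→(7, 12): d=(-7,10) inclusive
  edge (7, 12)→(8, 0): d=(1,-12) inclusive
  edge (8, 0)→(14, 2): d=(6,2) inclusive
    (4,0)@(9, 1): e=[57,13,4] → #
    (5,0)@(11, 1): e=[37,37,0] → #  [on edge]
    (6,0)@(13, 1): e=[17,61,-4] → ·
    (4,1)@(9, 3): e=[43,15,16] → #
    (6,1)@(13, 3): e=[3,63,8] → #
    (7,1)@(15, 3): e=[-17,87,4] → ·
    (8,1)@(17, 3): e=[-37,111,0] → ·  [on edge]
    (4,2)@(9, 5): e=[29,17,28] → #
    (6,2)@(13, 5): e=[-11,65,20] → ·
    (4,3)@(9, 7): e=[15,19,40] → #
    (5,3)@(11, 7): e=[-5,43,36] → ·
    (4,4)@(9, 9): e=[1,21,52] → #
  covered (9 px):
    · · · · # # · · · · ·
    · · · · # # # · · · ·
    · · · · # # · · · · ·
    · · · · # · · · · · ·
    · · · · # · · · · · ·
    · · · · · · · · · · ·
    · · · · · · · · · · ·
    · · · · · · · · · · ·
    · · · · · · · · · · ·
    · · · · · · · · · · ·
    · · · · · · · · · · ·
    · · · · · · · · · · ·
T2:
  2·area = 28  (B↔C swapped to make it positive)
  edge (10, 15)→(12, 12): d=(2,-3) inclusive
  edge (12, 12)→(18, 17): d=(6,5) inclusive
  edge (18, 17)→(10, 15): d=(-8,-2) inclusive
    (6,6)@(13, 13): e=[5,1,22] → #
    (7,6)@(15, 13): e=[11,-9,26] → ·
    (5,7)@(11, 15): e=[3,23,2] → #
    (7,7)@(15, 15): e=[15,3,10] → #
    (8,7)@(17, 15): e=[21,-7,14] → ·
    (5,8)@(11, 17): e=[7,35,-14] → ·
    (6,8)@(13, 17): e=[13,25,-10] → ·
    (7,8)@(15, 17): e=[19,15,-6] → ·
  covered (4 px):
    · · · · · · · · · · ·
    · · · · · · · · · · ·
    · · · · · · · · · · ·
    · · · · · · · · · · ·
    · · · · · · · · · · ·
    · · · · · · · · · · ·
    · · · · · · # · · · ·
    · · · · · # # # · · ·
    · · · · · · · · · · ·
    · · · · · · · · · · ·
    · · · · · · · · · · ·
    · · · · · · · · · · ·
T3:
  2·area = 156  (B↔C swapped to make it positive)
  edge (18, 0)→(22, 6): d=(4,6) inclusive
  edge (22, 6)→(0, 12): d=(-22,6) inclusive
  edge (0, 12)→(18, 0): d=(18,-12) inclusive
    (8,0)@(17, 1): e=[10,140,6] → #
    (9,0)@(19, 1): e=[-2,128,30] → ·
    (7,1)@(15, 3): e=[30,108,18] → #
    (9,1)@(19, 3): e=[6,84,66] → #
    (10,1)@(21, 3): e=[-6,72,90] → ·
    (5,2)@(11, 5): e=[62,88,6] → #
    (6,2)@(13, 5): e=[50,76,30] → #
    (10,2)@(21, 5): e=[2,28,126] → #
    (4,3)@(9, 7): e=[82,56,18] → #
    (9,3)@(19, 7): e=[22,-4,138] → ·
    (10,3)@(21, 7): e=[10,-16,162] → ·
    (2,4)@(5, 9): e=[114,36,6] → #
    (5,4)@(11, 9): e=[78,0,78] → #  [on edge]
  covered (20 px):
    · · · · · · · · # · ·
    · · · · · · · # # # ·
    · · · · · # # # # # #
    · · · · # # # # # · ·
    · · # # # # · · · · ·
    · # · · · · · · · · ·
    · · · · · · · · · · ·
    · · · · · · · · · · ·
    · · · · · · · · · · ·
    · · · · · · · · · · ·
    · · · · · · · · · · ·
    · · · · · · · · · · ·

Final: 34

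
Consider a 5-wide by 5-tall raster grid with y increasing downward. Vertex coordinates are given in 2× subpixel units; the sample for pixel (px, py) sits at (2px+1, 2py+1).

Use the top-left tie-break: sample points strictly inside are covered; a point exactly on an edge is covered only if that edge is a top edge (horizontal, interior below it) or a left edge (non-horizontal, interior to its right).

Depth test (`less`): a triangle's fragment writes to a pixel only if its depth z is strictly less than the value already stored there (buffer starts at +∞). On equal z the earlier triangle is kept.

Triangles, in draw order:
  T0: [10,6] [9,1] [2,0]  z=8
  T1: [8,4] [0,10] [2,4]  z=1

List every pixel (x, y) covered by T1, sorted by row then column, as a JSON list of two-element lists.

T0:
  2·area = 34  (B↔C swapped to make it positive)
  edge (10, 6)→(2, 0): d=(-8,-6) top-left  bias=+0
  edge (2, 0)→(9, 1): d=(7,1) right/bottom  bias=-1
  edge (9, 1)→(10, 6): d=(1,5) right/bottom  bias=-1
    (2,0)@(5, 1): e=[10,4,20] → #
    (3,0)@(7, 1): e=[22,2,10] → #
    (4,0)@(9, 1): e=[34,0,0] → ·  [on edge]
    (2,1)@(5, 3): e=[-6,18,22] → ·
    (3,1)@(7, 3): e=[6,16,12] → #
    (4,1)@(9, 3): e=[18,14,2] → #
    (3,2)@(7, 5): e=[-10,30,14] → ·
    (4,2)@(9, 5): e=[2,28,4] → #
    (4,3)@(9, 7): e=[-14,42,6] → ·
  covered (5 px):
    · · # # ·
    · · · # #
    · · · · #
    · · · · ·
    · · · · ·
T1:
  2·area = 36
  edge (8, 4)→(0, 10): d=(-8,6) right/bottom  bias=-1
  edge (0, 10)→(2, 4): d=(2,-6) top-left  bias=+0
  edge (2, 4)→(8, 4): d=(6,0) top-left  bias=+0
    (1,0)@(3, 1): e=[54,0,-18] → ·  [on edge]
    (1,2)@(3, 5): e=[22,8,6] → #
    (2,2)@(5, 5): e=[10,20,6] → #
    (3,2)@(7, 5): e=[-2,32,6] → ·
    (0,3)@(1, 7): e=[18,0,18] → #  [on edge]
    (2,3)@(5, 7): e=[-6,24,18] → ·
    (0,4)@(1, 9): e=[2,4,30] → #
    (1,4)@(3, 9): e=[-10,16,30] → ·
  covered (5 px):
    · · · · ·
    · · · · ·
    · # # · ·
    # # · · ·
    # · · · ·

Answer: [[1,2],[2,2],[0,3],[1,3],[0,4]]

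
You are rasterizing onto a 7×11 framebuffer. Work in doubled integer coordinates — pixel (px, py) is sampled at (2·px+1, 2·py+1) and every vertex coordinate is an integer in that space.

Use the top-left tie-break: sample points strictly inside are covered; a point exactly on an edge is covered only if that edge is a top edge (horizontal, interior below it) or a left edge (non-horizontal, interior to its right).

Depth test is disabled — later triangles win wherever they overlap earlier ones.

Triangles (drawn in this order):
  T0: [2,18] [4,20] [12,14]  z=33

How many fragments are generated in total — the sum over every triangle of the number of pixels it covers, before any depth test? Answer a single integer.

T0:
  2·area = 28  (B↔C swapped to make it positive)
  edge (2, 18)→(12, 14): d=(10,-4) top-left  bias=+0
  edge (12, 14)→(4, 20): d=(-8,6) right/bottom  bias=-1
  edge (4, 20)→(2, 18): d=(-2,-2) top-left  bias=+0
    (0,8)@(1, 17): e=[-14,42,0] → .  [on edge]
    (2,8)@(5, 17): e=[2,18,8] → X
    (3,8)@(7, 17): e=[10,6,12] → X
    (4,8)@(9, 17): e=[18,-6,16] → .
    (1,9)@(3, 19): e=[14,14,0] → X  [on edge]
    (3,9)@(7, 19): e=[30,-10,8] → .
    (1,10)@(3, 21): e=[34,-2,-4] → .
    (2,10)@(5, 21): e=[42,-14,0] → .  [on edge]
  covered (4 px):
    . . . . . . .
    . . . . . . .
    . . . . . . .
    . . . . . . .
    . . . . . . .
    . . . . . . .
    . . . . . . .
    . . . . . . .
    . . X X . . .
    . X X . . . .
    . . . . . . .

Answer: 4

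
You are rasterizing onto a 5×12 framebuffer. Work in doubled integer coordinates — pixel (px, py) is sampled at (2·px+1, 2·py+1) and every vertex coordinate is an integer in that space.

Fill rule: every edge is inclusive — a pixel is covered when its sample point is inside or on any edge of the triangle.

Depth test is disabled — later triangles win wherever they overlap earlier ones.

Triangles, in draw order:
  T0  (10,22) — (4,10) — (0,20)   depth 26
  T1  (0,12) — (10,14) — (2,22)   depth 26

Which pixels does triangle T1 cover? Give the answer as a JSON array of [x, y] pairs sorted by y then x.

T0:
  2·area = 108  (B↔C swapped to make it positive)
  edge (10, 22)→(0, 20): d=(-10,-2) inclusive
  edge (0, 20)→(4, 10): d=(4,-10) inclusive
  edge (4, 10)→(10, 22): d=(6,12) inclusive
    (1,6)@(3, 13): e=[76,2,30] → X
    (2,6)@(5, 13): e=[80,22,6] → X
    (3,6)@(7, 13): e=[84,42,-18] → .
    (1,7)@(3, 15): e=[56,10,42] → X
    (3,7)@(7, 15): e=[64,50,-6] → .
    (1,8)@(3, 17): e=[36,18,54] → X
    (3,8)@(7, 17): e=[44,58,6] → X
    (4,8)@(9, 17): e=[48,78,-18] → .
    (0,9)@(1, 19): e=[12,6,90] → X
    (4,9)@(9, 19): e=[28,86,-6] → .
    (0,10)@(1, 21): e=[-8,14,102] → .
    (1,10)@(3, 21): e=[-4,34,78] → .
    (2,10)@(5, 21): e=[0,54,54] → X  [on edge]
  covered (14 px):
    . . . . .
    . . . . .
    . . . . .
    . . . . .
    . . . . .
    . . . . .
    . X X . .
    . X X . .
    . X X X .
    X X X X .
    . . X X X
    . . . . .
T1:
  2·area = 96
  edge (0, 12)→(10, 14): d=(10,2) inclusive
  edge (10, 14)→(2, 22): d=(-8,8) inclusive
  edge (2, 22)→(0, 12): d=(-2,-10) inclusive
    (0,6)@(1, 13): e=[8,80,8] → X
    (1,6)@(3, 13): e=[4,64,28] → X
    (2,6)@(5, 13): e=[0,48,48] → X  [on edge]
    (3,6)@(7, 13): e=[-4,32,68] → .
    (0,7)@(1, 15): e=[28,64,4] → X
    (3,7)@(7, 15): e=[16,16,64] → X
    (4,7)@(9, 15): e=[12,0,84] → X  [on edge]
    (0,8)@(1, 17): e=[48,48,0] → X  [on edge]
    (3,8)@(7, 17): e=[36,0,60] → X  [on edge]
    (4,8)@(9, 17): e=[32,-16,80] → .
    (0,9)@(1, 19): e=[68,32,-4] → .
    (1,9)@(3, 19): e=[64,16,16] → X
    (2,9)@(5, 19): e=[60,0,36] → X  [on edge]
    (1,10)@(3, 21): e=[84,0,12] → X  [on edge]
    (0,11)@(1, 23): e=[108,0,-12] → .  [on edge]
  covered (15 px):
    . . . . .
    . . . . .
    . . . . .
    . . . . .
    . . . . .
    . . . . .
    X X X . .
    X X X X X
    X X X X .
    . X X . .
    . X . . .
    . . . . .

Final: [[0,6],[1,6],[2,6],[0,7],[1,7],[2,7],[3,7],[4,7],[0,8],[1,8],[2,8],[3,8],[1,9],[2,9],[1,10]]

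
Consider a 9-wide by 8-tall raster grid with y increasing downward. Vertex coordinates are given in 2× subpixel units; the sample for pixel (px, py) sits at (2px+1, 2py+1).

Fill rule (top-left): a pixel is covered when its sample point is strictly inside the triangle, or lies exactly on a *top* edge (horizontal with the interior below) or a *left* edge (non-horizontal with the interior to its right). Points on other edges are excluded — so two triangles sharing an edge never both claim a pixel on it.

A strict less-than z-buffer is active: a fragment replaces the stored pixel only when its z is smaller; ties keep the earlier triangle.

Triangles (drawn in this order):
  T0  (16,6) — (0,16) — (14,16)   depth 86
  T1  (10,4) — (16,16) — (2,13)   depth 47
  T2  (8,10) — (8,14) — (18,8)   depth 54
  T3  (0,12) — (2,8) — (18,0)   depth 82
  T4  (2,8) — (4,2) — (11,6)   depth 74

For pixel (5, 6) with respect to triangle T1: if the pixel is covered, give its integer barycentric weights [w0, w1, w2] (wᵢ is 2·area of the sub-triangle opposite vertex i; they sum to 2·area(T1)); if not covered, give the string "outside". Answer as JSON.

T0:
  2·area = 140  (B↔C swapped to make it positive)
  edge (16, 6)→(14, 16): d=(-2,10) right/bottom  bias=-1
  edge (14, 16)→(0, 16): d=(-14,0) right/bottom  bias=-1
  edge (0, 16)→(16, 6): d=(16,-10) top-left  bias=+0
    (8,0)@(17, 1): e=[0,210,-70] → ·  [on edge]
    (7,3)@(15, 7): e=[8,126,6] → #
    (8,3)@(17, 7): e=[-12,126,26] → ·
    (6,4)@(13, 9): e=[24,98,18] → #
    (8,4)@(17, 9): e=[-16,98,58] → ·
    (4,5)@(9, 11): e=[60,70,10] → #
    (5,5)@(11, 11): e=[40,70,30] → #
    (7,5)@(15, 11): e=[0,70,70] → ·  [on edge]
    (2,6)@(5, 13): e=[96,42,2] → #
    (3,6)@(7, 13): e=[76,42,22] → #
    (7,6)@(15, 13): e=[-4,42,102] → ·
    (1,7)@(3, 15): e=[112,14,14] → #
  covered (17 px):
    · · · · · · · · ·
    · · · · · · · · ·
    · · · · · · · · ·
    · · · · · · · # ·
    · · · · · · # # ·
    · · · · # # # · ·
    · · # # # # # · ·
    · # # # # # # · ·
T1:
  2·area = 150
  edge (10, 4)→(16, 16): d=(6,12) right/bottom  bias=-1
  edge (16, 16)→(2, 13): d=(-14,-3) top-left  bias=+0
  edge (2, 13)→(10, 4): d=(8,-9) top-left  bias=+0
    (4,3)@(9, 7): e=[30,105,15] → #
    (5,3)@(11, 7): e=[6,111,33] → #
    (6,3)@(13, 7): e=[-18,117,51] → ·
    (3,4)@(7, 9): e=[66,71,13] → #
    (6,4)@(13, 9): e=[-6,89,67] → ·
    (2,5)@(5, 11): e=[102,37,11] → #
    (6,5)@(13, 11): e=[6,61,83] → #
    (7,5)@(15, 11): e=[-18,67,101] → ·
    (1,6)@(3, 13): e=[138,3,9] → #
    (7,6)@(15, 13): e=[-6,39,117] → ·
    (1,7)@(3, 15): e=[150,-25,25] → ·
    (2,7)@(5, 15): e=[126,-19,43] → ·
  covered (18 px):
    · · · · · · · · ·
    · · · · · · · · ·
    · · · · · · · · ·
    · · · · # # · · ·
    · · · # # # · · ·
    · · # # # # # · ·
    · # # # # # # · ·
    · · · · · · # # ·
T2:
  2·area = 40  (B↔C swapped to make it positive)
  edge (8, 10)→(18, 8): d=(10,-2) top-left  bias=+0
  edge (18, 8)→(8, 14): d=(-10,6) right/bottom  bias=-1
  edge (8, 14)→(8, 10): d=(0,-4) top-left  bias=+0
    (6,4)@(13, 9): e=[0,20,20] → #  [on edge]
    (7,4)@(15, 9): e=[4,8,28] → #
    (8,4)@(17, 9): e=[8,-4,36] → ·
    (1,5)@(3, 11): e=[0,60,-20] → ·  [on edge]
    (4,5)@(9, 11): e=[12,24,4] → #
    (5,5)@(11, 11): e=[16,12,12] → #
    (6,5)@(13, 11): e=[20,0,20] → ·  [on edge]
    (7,5)@(15, 11): e=[24,-12,28] → ·
    (4,6)@(9, 13): e=[32,4,4] → #
    (5,6)@(11, 13): e=[36,-8,12] → ·
    (4,7)@(9, 15): e=[52,-16,4] → ·
  covered (5 px):
    · · · · · · · · ·
    · · · · · · · · ·
    · · · · · · · · ·
    · · · · · · · · ·
    · · · · · · # # ·
    · · · · # # · · ·
    · · · · # · · · ·
    · · · · · · · · ·
T3:
  2·area = 48
  edge (0, 12)→(2, 8): d=(2,-4) top-left  bias=+0
  edge (2, 8)→(18, 0): d=(16,-8) top-left  bias=+0
  edge (18, 0)→(0, 12): d=(-18,12) right/bottom  bias=-1
    (6,1)@(13, 3): e=[34,8,6] → #
    (7,1)@(15, 3): e=[42,24,-18] → ·
    (4,2)@(9, 5): e=[22,8,18] → #
    (5,2)@(11, 5): e=[30,24,-6] → ·
    (6,2)@(13, 5): e=[38,40,-30] → ·
    (2,3)@(5, 7): e=[10,8,30] → #
    (3,3)@(7, 7): e=[18,24,6] → #
    (4,3)@(9, 7): e=[26,40,-18] → ·
    (1,4)@(3, 9): e=[6,24,18] → #
    (2,4)@(5, 9): e=[14,40,-6] → ·
    (3,4)@(7, 9): e=[22,56,-30] → ·
    (0,5)@(1, 11): e=[2,40,6] → #
  covered (6 px):
    · · · · · · · · ·
    · · · · · · # · ·
    · · · · # · · · ·
    · · # # · · · · ·
    · # · · · · · · ·
    # · · · · · · · ·
    · · · · · · · · ·
    · · · · · · · · ·
T4:
  2·area = 50
  edge (2, 8)→(4, 2): d=(2,-6) top-left  bias=+0
  edge (4, 2)→(11, 6): d=(7,4) right/bottom  bias=-1
  edge (11, 6)→(2, 8): d=(-9,2) right/bottom  bias=-1
    (2,1)@(5, 3): e=[8,3,39] → #
    (3,1)@(7, 3): e=[20,-5,35] → ·
    (1,2)@(3, 5): e=[0,25,25] → #  [on edge]
    (3,2)@(7, 5): e=[24,9,17] → #
    (4,2)@(9, 5): e=[36,1,13] → #
    (5,2)@(11, 5): e=[48,-7,9] → ·
    (1,3)@(3, 7): e=[4,39,7] → #
    (3,3)@(7, 7): e=[28,23,-1] → ·
    (4,3)@(9, 7): e=[40,15,-5] → ·
    (1,4)@(3, 9): e=[8,53,-11] → ·
    (2,4)@(5, 9): e=[20,45,-15] → ·
    (0,5)@(1, 11): e=[0,75,-25] → ·  [on edge]
  covered (7 px):
    · · · · · · · · ·
    · · # · · · · · ·
    · # # # # · · · ·
    · # # · · · · · ·
    · · · · · · · · ·
    · · · · · · · · ·
    · · · · · · · · ·
    · · · · · · · · ·

Final: [27,81,42]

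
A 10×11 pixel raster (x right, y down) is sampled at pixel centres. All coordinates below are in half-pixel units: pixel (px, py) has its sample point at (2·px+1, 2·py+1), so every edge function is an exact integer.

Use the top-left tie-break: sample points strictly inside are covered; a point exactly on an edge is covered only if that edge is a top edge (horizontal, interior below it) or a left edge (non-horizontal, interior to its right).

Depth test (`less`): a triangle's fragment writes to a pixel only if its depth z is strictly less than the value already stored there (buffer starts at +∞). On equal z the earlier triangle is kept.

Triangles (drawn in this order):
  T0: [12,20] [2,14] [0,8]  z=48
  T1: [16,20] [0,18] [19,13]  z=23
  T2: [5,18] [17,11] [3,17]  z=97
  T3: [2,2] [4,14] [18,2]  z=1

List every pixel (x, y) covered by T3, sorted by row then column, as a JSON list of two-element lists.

T0:
  2·area = 48
  edge (12, 20)→(2, 14): d=(-10,-6) top-left  bias=+0
  edge (2, 14)→(0, 8): d=(-2,-6) top-left  bias=+0
  edge (0, 8)→(12, 20): d=(12,12) right/bottom  bias=-1
    (0,4)@(1, 9): e=[44,4,0] → ·  [on edge]
    (0,5)@(1, 11): e=[24,0,24] → #  [on edge]
    (1,5)@(3, 11): e=[36,12,0] → ·  [on edge]
    (0,6)@(1, 13): e=[4,-4,48] → ·
    (1,6)@(3, 13): e=[16,8,24] → #
    (2,6)@(5, 13): e=[28,20,0] → ·  [on edge]
    (1,7)@(3, 15): e=[-4,4,48] → ·
    (2,7)@(5, 15): e=[8,16,24] → #
    (3,7)@(7, 15): e=[20,28,0] → ·  [on edge]
    (1,8)@(3, 17): e=[-24,0,72] → ·  [on edge]
    (2,8)@(5, 17): e=[-12,12,48] → ·
    (3,8)@(7, 17): e=[0,24,24] → #  [on edge]
    (4,8)@(9, 17): e=[12,36,0] → ·  [on edge]
    (5,9)@(11, 19): e=[4,44,0] → ·  [on edge]
    (6,10)@(13, 21): e=[-4,52,0] → ·  [on edge]
  covered (4 px):
    · · · · · · · · · ·
    · · · · · · · · · ·
    · · · · · · · · · ·
    · · · · · · · · · ·
    · · · · · · · · · ·
    # · · · · · · · · ·
    · # · · · · · · · ·
    · · # · · · · · · ·
    · · · # · · · · · ·
    · · · · · · · · · ·
    · · · · · · · · · ·
T1:
  2·area = 118
  edge (16, 20)→(0, 18): d=(-16,-2) top-left  bias=+0
  edge (0, 18)→(19, 13): d=(19,-5) top-left  bias=+0
  edge (19, 13)→(16, 20): d=(-3,7) right/bottom  bias=-1
    (9,6)@(19, 13): e=[118,0,0] → ·  [on edge]
    (6,7)@(13, 15): e=[74,8,36] → #
    (7,7)@(15, 15): e=[78,18,22] → #
    (8,7)@(17, 15): e=[82,28,8] → #
    (9,7)@(19, 15): e=[86,38,-6] → ·
    (2,8)@(5, 17): e=[26,6,86] → #
    (3,8)@(7, 17): e=[30,16,72] → #
    (4,8)@(9, 17): e=[34,26,58] → #
    (5,8)@(11, 17): e=[38,36,44] → #
    (9,8)@(19, 17): e=[54,76,-12] → ·
    (2,9)@(5, 19): e=[-6,44,80] → ·
    (3,9)@(7, 19): e=[-2,54,66] → ·
  covered (14 px):
    · · · · · · · · · ·
    · · · · · · · · · ·
    · · · · · · · · · ·
    · · · · · · · · · ·
    · · · · · · · · · ·
    · · · · · · · · · ·
    · · · · · · · · · ·
    · · · · · · # # # ·
    · · # # # # # # # ·
    · · · · # # # # · ·
    · · · · · · · · · ·
T2:
  2·area = 26  (B↔C swapped to make it positive)
  edge (5, 18)→(3, 17): d=(-2,-1) top-left  bias=+0
  edge (3, 17)→(17, 11): d=(14,-6) top-left  bias=+0
  edge (17, 11)→(5, 18): d=(-12,7) right/bottom  bias=-1
    (8,5)@(17, 11): e=[26,0,0] → ·  [on edge]
    (6,6)@(13, 13): e=[18,4,4] → #
    (7,6)@(15, 13): e=[20,16,-10] → ·
    (4,7)@(9, 15): e=[10,8,8] → #
    (5,7)@(11, 15): e=[12,20,-6] → ·
    (6,7)@(13, 15): e=[14,32,-20] → ·
    (1,8)@(3, 17): e=[0,0,26] → #  [on edge]
    (2,8)@(5, 17): e=[2,12,12] → #
    (3,8)@(7, 17): e=[4,24,-2] → ·
    (4,8)@(9, 17): e=[6,36,-16] → ·
    (1,9)@(3, 19): e=[-4,28,2] → ·
    (2,9)@(5, 19): e=[-2,40,-12] → ·
    (3,9)@(7, 19): e=[0,52,-26] → ·  [on edge]
    (5,10)@(11, 21): e=[0,104,-78] → ·  [on edge]
  covered (4 px):
    · · · · · · · · · ·
    · · · · · · · · · ·
    · · · · · · · · · ·
    · · · · · · · · · ·
    · · · · · · · · · ·
    · · · · · · · · · ·
    · · · · · · # · · ·
    · · · · # · · · · ·
    · # # · · · · · · ·
    · · · · · · · · · ·
    · · · · · · · · · ·
T3:
  2·area = 192  (B↔C swapped to make it positive)
  edge (2, 2)→(18, 2): d=(16,0) top-left  bias=+0
  edge (18, 2)→(4, 14): d=(-14,12) right/bottom  bias=-1
  edge (4, 14)→(2, 2): d=(-2,-12) top-left  bias=+0
    (1,1)@(3, 3): e=[16,166,10] → #
    (2,1)@(5, 3): e=[16,142,34] → #
    (3,1)@(7, 3): e=[16,118,58] → #
    (4,1)@(9, 3): e=[16,94,82] → #
    (5,1)@(11, 3): e=[16,70,106] → #
    (6,1)@(13, 3): e=[16,46,130] → #
    (7,1)@(15, 3): e=[16,22,154] → #
    (8,1)@(17, 3): e=[16,-2,178] → ·
    (1,2)@(3, 5): e=[48,138,6] → #
    (7,2)@(15, 5): e=[48,-6,150] → ·
    (1,3)@(3, 7): e=[80,110,2] → #
    (6,3)@(13, 7): e=[80,-10,122] → ·
  covered (24 px):
    · · · · · · · · · ·
    · # # # # # # # · ·
    · # # # # # # · · ·
    · # # # # # · · · ·
    · · # # # · · · · ·
    · · # # · · · · · ·
    · · # · · · · · · ·
    · · · · · · · · · ·
    · · · · · · · · · ·
    · · · · · · · · · ·
    · · · · · · · · · ·

Final: [[1,1],[2,1],[3,1],[4,1],[5,1],[6,1],[7,1],[1,2],[2,2],[3,2],[4,2],[5,2],[6,2],[1,3],[2,3],[3,3],[4,3],[5,3],[2,4],[3,4],[4,4],[2,5],[3,5],[2,6]]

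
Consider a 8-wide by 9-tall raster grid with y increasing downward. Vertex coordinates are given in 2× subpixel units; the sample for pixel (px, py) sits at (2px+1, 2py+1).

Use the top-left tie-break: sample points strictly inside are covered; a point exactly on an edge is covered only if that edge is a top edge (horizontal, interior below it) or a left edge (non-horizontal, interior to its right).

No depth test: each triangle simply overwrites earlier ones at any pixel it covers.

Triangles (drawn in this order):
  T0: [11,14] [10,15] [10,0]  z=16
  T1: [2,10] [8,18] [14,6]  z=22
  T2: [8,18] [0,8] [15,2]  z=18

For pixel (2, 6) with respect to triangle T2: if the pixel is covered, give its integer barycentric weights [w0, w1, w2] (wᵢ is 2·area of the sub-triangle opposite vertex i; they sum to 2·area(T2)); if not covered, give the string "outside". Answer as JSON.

T0:
  2·area = 15
  edge (11, 14)→(10, 15): d=(-1,1) right/bottom  bias=-1
  edge (10, 15)→(10, 0): d=(0,-15) top-left  bias=+0
  edge (10, 0)→(11, 14): d=(1,14) right/bottom  bias=-1
  covered (0 px):
    · · · · · · · ·
    · · · · · · · ·
    · · · · · · · ·
    · · · · · · · ·
    · · · · · · · ·
    · · · · · · · ·
    · · · · · · · ·
    · · · · · · · ·
    · · · · · · · ·
T1:
  2·area = 120  (B↔C swapped to make it positive)
  edge (2, 10)→(14, 6): d=(12,-4) top-left  bias=+0
  edge (14, 6)→(8, 18): d=(-6,12) right/bottom  bias=-1
  edge (8, 18)→(2, 10): d=(-6,-8) top-left  bias=+0
    (5,3)@(11, 7): e=[0,30,90] → #  [on edge]
    (6,3)@(13, 7): e=[8,6,106] → #
    (7,3)@(15, 7): e=[16,-18,122] → ·
    (2,4)@(5, 9): e=[0,90,30] → #  [on edge]
    (3,4)@(7, 9): e=[8,66,46] → #
    (4,4)@(9, 9): e=[16,42,62] → #
    (6,4)@(13, 9): e=[32,-6,94] → ·
    (1,5)@(3, 11): e=[16,102,2] → #
    (6,5)@(13, 11): e=[56,-18,82] → ·
    (1,6)@(3, 13): e=[40,90,-10] → ·
    (2,6)@(5, 13): e=[48,66,6] → #
    (5,6)@(11, 13): e=[72,-6,54] → ·
  covered (16 px):
    · · · · · · · ·
    · · · · · · · ·
    · · · · · · · ·
    · · · · · # # ·
    · · # # # # · ·
    · # # # # # · ·
    · · # # # · · ·
    · · · # # · · ·
    · · · · · · · ·
T2:
  2·area = 198
  edge (8, 18)→(0, 8): d=(-8,-10) top-left  bias=+0
  edge (0, 8)→(15, 2): d=(15,-6) top-left  bias=+0
  edge (15, 2)→(8, 18): d=(-7,16) right/bottom  bias=-1
    (6,1)@(13, 3): e=[170,3,25] → #
    (7,1)@(15, 3): e=[190,15,-7] → ·
    (4,2)@(9, 5): e=[114,9,75] → #
    (5,2)@(11, 5): e=[134,21,43] → #
    (7,2)@(15, 5): e=[174,45,-21] → ·
    (1,3)@(3, 7): e=[38,3,157] → #
    (2,3)@(5, 7): e=[58,15,125] → #
    (3,3)@(7, 7): e=[78,27,93] → #
    (6,3)@(13, 7): e=[138,63,-3] → ·
    (0,4)@(1, 9): e=[2,21,175] → #
    (6,4)@(13, 9): e=[122,93,-17] → ·
    (0,5)@(1, 11): e=[-14,51,161] → ·
  covered (25 px):
    · · · · · · · ·
    · · · · · · # ·
    · · · · # # # ·
    · # # # # # · ·
    # # # # # # · ·
    · # # # # # · ·
    · · # # # · · ·
    · · · # # · · ·
    · · · · · · · ·

Final: [105,83,10]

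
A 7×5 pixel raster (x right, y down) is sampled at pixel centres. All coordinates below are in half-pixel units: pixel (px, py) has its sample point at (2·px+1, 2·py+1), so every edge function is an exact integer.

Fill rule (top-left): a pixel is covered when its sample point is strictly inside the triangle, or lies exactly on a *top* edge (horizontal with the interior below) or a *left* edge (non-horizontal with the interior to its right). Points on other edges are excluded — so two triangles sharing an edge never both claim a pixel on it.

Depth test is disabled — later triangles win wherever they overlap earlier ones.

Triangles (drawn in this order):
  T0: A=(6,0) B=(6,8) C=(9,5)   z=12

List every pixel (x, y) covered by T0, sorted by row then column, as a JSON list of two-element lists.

T0:
  2·area = 24  (B↔C swapped to make it positive)
  edge (6, 0)→(9, 5): d=(3,5) right/bottom  bias=-1
  edge (9, 5)→(6, 8): d=(-3,3) right/bottom  bias=-1
  edge (6, 8)→(6, 0): d=(0,-8) top-left  bias=+0
    (6,0)@(13, 1): e=[-32,0,56] → ·  [on edge]
    (3,1)@(7, 3): e=[4,12,8] → #
    (4,1)@(9, 3): e=[-6,6,24] → ·
    (5,1)@(11, 3): e=[-16,0,40] → ·  [on edge]
    (3,2)@(7, 5): e=[10,6,8] → #
    (4,2)@(9, 5): e=[0,0,24] → ·  [on edge]
    (3,3)@(7, 7): e=[16,0,8] → ·  [on edge]
    (2,4)@(5, 9): e=[32,0,-8] → ·  [on edge]
  covered (2 px):
    · · · · · · ·
    · · · # · · ·
    · · · # · · ·
    · · · · · · ·
    · · · · · · ·

Answer: [[3,1],[3,2]]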